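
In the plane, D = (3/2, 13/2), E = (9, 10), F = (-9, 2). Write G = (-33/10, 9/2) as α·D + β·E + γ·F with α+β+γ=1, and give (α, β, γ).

(1/5, 1/5, 3/5)

Signed area of the reference triangle: [DEF] = ½·((3/2)·(10−2) + 9·(2−(13/2)) + (-9)·(13/2−10)) = ½·(12 − 81/2 + 63/2) = 3/2.
[GEF] = ½·((-33/10)·(10−2) + 9·(2−(9/2)) + (-9)·(9/2−10)) = ½·(-132/5 − 45/2 + 99/2) = 3/10, so the D-coordinate is (3/10)/(3/2) = 1/5.
[DGF] = ½·((3/2)·(9/2−2) + (-33/10)·(2−(13/2)) + (-9)·(13/2−(9/2))) = ½·(15/4 + 297/20 − 18) = 3/10, so the E-coordinate is 1/5.
[DEG] = ½·((3/2)·(10−(9/2)) + 9·(9/2−(13/2)) + (-33/10)·(13/2−10)) = ½·(33/4 − 18 + 231/20) = 9/10, so the F-coordinate is 3/5.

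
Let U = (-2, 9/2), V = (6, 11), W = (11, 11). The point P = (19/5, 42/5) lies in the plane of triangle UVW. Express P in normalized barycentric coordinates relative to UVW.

Signed area of the reference triangle: [UVW] = ½·((-2)·(11−11) + 6·(11−(9/2)) + 11·(9/2−11)) = ½·(0 + 39 − 143/2) = -65/4.
[PVW] = ½·((19/5)·(11−11) + 6·(11−(42/5)) + 11·(42/5−11)) = ½·(0 + 78/5 − 143/5) = -13/2, so the U-coordinate is (-13/2)/(-65/4) = 2/5.
[UPW] = ½·((-2)·(42/5−11) + (19/5)·(11−(9/2)) + 11·(9/2−(42/5))) = ½·(26/5 + 247/10 − 429/10) = -13/2, so the V-coordinate is 2/5.
[UVP] = ½·((-2)·(11−(42/5)) + 6·(42/5−(9/2)) + (19/5)·(9/2−11)) = ½·(-26/5 + 117/5 − 247/10) = -13/4, so the W-coordinate is 1/5.
Check: 2/5 + 2/5 + 1/5 = 1.

(2/5, 2/5, 1/5)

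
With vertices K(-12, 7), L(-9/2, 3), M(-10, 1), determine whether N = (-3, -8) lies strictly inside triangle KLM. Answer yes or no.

Barycentric coordinates of N: (-127/74, 24/37, 153/74).
The three coordinates are negative, positive, positive; a point is interior exactly when all three are positive.

no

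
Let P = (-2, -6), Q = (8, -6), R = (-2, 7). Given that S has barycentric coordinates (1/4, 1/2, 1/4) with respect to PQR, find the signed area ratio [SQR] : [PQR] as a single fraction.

1/4

The signed ratio [SQR]/[PQR] equals the barycentric coordinate of S at vertex P, which is 1/4.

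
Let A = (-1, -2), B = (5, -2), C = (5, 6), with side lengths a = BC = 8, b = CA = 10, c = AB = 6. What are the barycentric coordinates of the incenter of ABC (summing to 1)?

The incenter has barycentric coordinates proportional to the opposite side lengths: (8 : 10 : 6).
Normalizing by 8+10+6 = 24 gives (1/3, 5/12, 1/4).

(1/3, 5/12, 1/4)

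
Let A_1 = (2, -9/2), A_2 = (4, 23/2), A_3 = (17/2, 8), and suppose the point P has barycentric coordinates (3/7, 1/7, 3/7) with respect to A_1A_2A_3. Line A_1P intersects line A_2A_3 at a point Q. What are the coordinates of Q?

Line A_1P meets A_2A_3 where the A_1-coordinate vanishes; zeroing P's A_1-weight and renormalizing leaves A_2, A_3-weights 1/7 : 3/7 → (1/4, 3/4).
So Q = (1/4)·A_2 + (3/4)·A_3 = (59/8, 71/8).

(59/8, 71/8)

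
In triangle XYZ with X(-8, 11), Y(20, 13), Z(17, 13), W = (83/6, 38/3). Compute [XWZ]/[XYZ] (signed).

1/3

[XYZ] = ½·((-8)·(13−13) + 20·(13−11) + 17·(11−13)) = ½·(0 + 40 − 34) = 3.
[XWZ] = ½·((-8)·(38/3−13) + (83/6)·(13−11) + 17·(11−(38/3))) = ½·(8/3 + 83/3 − 85/3) = 1, so the ratio is 1/3 = 1/3.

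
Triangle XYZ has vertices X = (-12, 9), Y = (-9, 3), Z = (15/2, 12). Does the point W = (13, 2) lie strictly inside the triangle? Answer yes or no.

no

Barycentric coordinates of W: (-143/84, 47/28, 43/42).
The three coordinates are negative, positive, positive; a point is interior exactly when all three are positive.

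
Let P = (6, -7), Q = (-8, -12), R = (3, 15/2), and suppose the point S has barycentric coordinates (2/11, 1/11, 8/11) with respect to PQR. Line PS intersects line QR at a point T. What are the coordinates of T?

(16/9, 16/3)

Line PS meets QR where the P-coordinate vanishes; zeroing S's P-weight and renormalizing leaves Q, R-weights 1/11 : 8/11 → (1/9, 8/9).
So T = (1/9)·Q + (8/9)·R = (16/9, 16/3).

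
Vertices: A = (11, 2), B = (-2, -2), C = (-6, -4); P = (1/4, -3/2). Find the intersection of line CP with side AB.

Barycentric coordinates of P with respect to ABC: (1/4, 1/2, 1/4).
On side AB the C-coordinate is zero; dropping P's C-weight 1/4 and renormalizing the remaining 1/4 : 1/2 gives weights 1/3, 2/3 on A, B.
Q = (1/3)·(11, 2) + (2/3)·(-2, -2) = (7/3, -2/3).

(7/3, -2/3)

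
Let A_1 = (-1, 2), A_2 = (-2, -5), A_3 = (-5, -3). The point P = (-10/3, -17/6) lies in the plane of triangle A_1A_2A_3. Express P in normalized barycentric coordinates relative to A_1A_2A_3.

(1/6, 1/3, 1/2)

Signed area of the reference triangle: [A_1A_2A_3] = ½·((-1)·(-5−(-3)) + (-2)·(-3−2) + (-5)·(2−(-5))) = ½·(2 + 10 − 35) = -23/2.
[PA_2A_3] = ½·((-10/3)·(-5−(-3)) + (-2)·(-3−(-17/6)) + (-5)·(-17/6−(-5))) = ½·(20/3 + 1/3 − 65/6) = -23/12, so the A_1-coordinate is (-23/12)/(-23/2) = 1/6.
[A_1PA_3] = ½·((-1)·(-17/6−(-3)) + (-10/3)·(-3−2) + (-5)·(2−(-17/6))) = ½·(-1/6 + 50/3 − 145/6) = -23/6, so the A_2-coordinate is 1/3.
[A_1A_2P] = ½·((-1)·(-5−(-17/6)) + (-2)·(-17/6−2) + (-10/3)·(2−(-5))) = ½·(13/6 + 29/3 − 70/3) = -23/4, so the A_3-coordinate is 1/2.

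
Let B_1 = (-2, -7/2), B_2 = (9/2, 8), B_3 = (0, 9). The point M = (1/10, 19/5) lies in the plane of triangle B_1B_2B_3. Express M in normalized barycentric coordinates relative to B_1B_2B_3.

Signed area of the reference triangle: [B_1B_2B_3] = ½·((-2)·(8−9) + (9/2)·(9−(-7/2)) + 0·(-7/2−8)) = ½·(2 + 225/4 + 0) = 233/8.
[MB_2B_3] = ½·((1/10)·(8−9) + (9/2)·(9−(19/5)) + 0·(19/5−8)) = ½·(-1/10 + 117/5 + 0) = 233/20, so the B_1-coordinate is (233/20)/(233/8) = 2/5.
[B_1MB_3] = ½·((-2)·(19/5−9) + (1/10)·(9−(-7/2)) + 0·(-7/2−(19/5))) = ½·(52/5 + 5/4 + 0) = 233/40, so the B_2-coordinate is 1/5.
[B_1B_2M] = ½·((-2)·(8−(19/5)) + (9/2)·(19/5−(-7/2)) + (1/10)·(-7/2−8)) = ½·(-42/5 + 657/20 − 23/20) = 233/20, so the B_3-coordinate is 2/5.

(2/5, 1/5, 2/5)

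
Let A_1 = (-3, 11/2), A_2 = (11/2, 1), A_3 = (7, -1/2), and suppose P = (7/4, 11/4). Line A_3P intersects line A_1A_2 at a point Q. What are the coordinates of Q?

Barycentric coordinates of P with respect to A_1A_2A_3: (1/2, 1/6, 1/3).
On side A_1A_2 the A_3-coordinate is zero; dropping P's A_3-weight 1/3 and renormalizing the remaining 1/2 : 1/6 gives weights 3/4, 1/4 on A_1, A_2.
Q = (3/4)·(-3, 11/2) + (1/4)·(11/2, 1) = (-7/8, 35/8).

(-7/8, 35/8)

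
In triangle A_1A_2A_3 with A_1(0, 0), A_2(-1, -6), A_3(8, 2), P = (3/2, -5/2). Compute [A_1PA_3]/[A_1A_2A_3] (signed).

[A_1A_2A_3] = ½·(0·(-6−2) + (-1)·(2−0) + 8·(0−(-6))) = ½·(0 − 2 + 48) = 23.
[A_1PA_3] = ½·(0·(-5/2−2) + (3/2)·(2−0) + 8·(0−(-5/2))) = ½·(0 + 3 + 20) = 23/2, so the ratio is (23/2)/23 = 1/2.

1/2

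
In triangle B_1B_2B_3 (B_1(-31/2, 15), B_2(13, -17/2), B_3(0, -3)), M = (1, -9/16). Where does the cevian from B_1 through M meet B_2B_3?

(13/2, -23/4)

Barycentric coordinates of M with respect to B_1B_2B_3: (1/4, 3/8, 3/8).
On side B_2B_3 the B_1-coordinate is zero; dropping M's B_1-weight 1/4 and renormalizing the remaining 3/8 : 3/8 gives weights 1/2, 1/2 on B_2, B_3.
N = (1/2)·(13, -17/2) + (1/2)·(0, -3) = (13/2, -23/4).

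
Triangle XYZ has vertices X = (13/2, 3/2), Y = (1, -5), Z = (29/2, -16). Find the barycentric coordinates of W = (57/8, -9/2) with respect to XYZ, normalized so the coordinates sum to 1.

Signed area of the reference triangle: [XYZ] = ½·((13/2)·(-5−(-16)) + 1·(-16−(3/2)) + (29/2)·(3/2−(-5))) = ½·(143/2 − 35/2 + 377/4) = 593/8.
[WYZ] = ½·((57/8)·(-5−(-16)) + 1·(-16−(-9/2)) + (29/2)·(-9/2−(-5))) = ½·(627/8 − 23/2 + 29/4) = 593/16, so the X-coordinate is (593/16)/(593/8) = 1/2.
[XWZ] = ½·((13/2)·(-9/2−(-16)) + (57/8)·(-16−(3/2)) + (29/2)·(3/2−(-9/2))) = ½·(299/4 − 1995/16 + 87) = 593/32, so the Y-coordinate is 1/4.
[XYW] = ½·((13/2)·(-5−(-9/2)) + 1·(-9/2−(3/2)) + (57/8)·(3/2−(-5))) = ½·(-13/4 − 6 + 741/16) = 593/32, so the Z-coordinate is 1/4.
Check: 1/2 + 1/4 + 1/4 = 1.

(1/2, 1/4, 1/4)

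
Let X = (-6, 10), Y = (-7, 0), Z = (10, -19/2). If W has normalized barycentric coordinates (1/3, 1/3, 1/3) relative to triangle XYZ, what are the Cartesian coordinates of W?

W = (1/3)·X + (1/3)·Y + (1/3)·Z.
x-coordinate: (1/3)·(-6) + (1/3)·(-7) + (1/3)·10 = -1.
y-coordinate: (1/3)·10 + (1/3)·0 + (1/3)·(-19/2) = 1/6.

(-1, 1/6)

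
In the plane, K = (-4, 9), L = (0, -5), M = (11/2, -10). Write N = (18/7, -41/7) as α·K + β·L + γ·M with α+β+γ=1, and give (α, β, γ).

Signed area of the reference triangle: [KLM] = ½·((-4)·(-5−(-10)) + 0·(-10−9) + (11/2)·(9−(-5))) = ½·(-20 + 0 + 77) = 57/2.
[NLM] = ½·((18/7)·(-5−(-10)) + 0·(-10−(-41/7)) + (11/2)·(-41/7−(-5))) = ½·(90/7 + 0 − 33/7) = 57/14, so the K-coordinate is (57/14)/(57/2) = 1/7.
[KNM] = ½·((-4)·(-41/7−(-10)) + (18/7)·(-10−9) + (11/2)·(9−(-41/7))) = ½·(-116/7 − 342/7 + 572/7) = 57/7, so the L-coordinate is 2/7.
[KLN] = ½·((-4)·(-5−(-41/7)) + 0·(-41/7−9) + (18/7)·(9−(-5))) = ½·(-24/7 + 0 + 36) = 114/7, so the M-coordinate is 4/7.
Check: 1/7 + 2/7 + 4/7 = 1.

(1/7, 2/7, 4/7)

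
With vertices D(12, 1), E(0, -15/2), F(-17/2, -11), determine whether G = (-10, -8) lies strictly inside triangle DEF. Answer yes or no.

no

Barycentric coordinates of G: (123/121, -318/121, 316/121).
The three coordinates are positive, negative, positive; a point is interior exactly when all three are positive.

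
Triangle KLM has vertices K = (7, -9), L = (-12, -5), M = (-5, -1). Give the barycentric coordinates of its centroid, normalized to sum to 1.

The centroid is the average of the vertices, so each weight is 1/3.

(1/3, 1/3, 1/3)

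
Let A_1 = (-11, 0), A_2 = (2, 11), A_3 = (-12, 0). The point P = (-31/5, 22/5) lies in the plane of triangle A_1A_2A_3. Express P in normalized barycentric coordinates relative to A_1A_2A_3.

(1/5, 2/5, 2/5)

Signed area of the reference triangle: [A_1A_2A_3] = ½·((-11)·(11−0) + 2·(0−0) + (-12)·(0−11)) = ½·(-121 + 0 + 132) = 11/2.
[PA_2A_3] = ½·((-31/5)·(11−0) + 2·(0−(22/5)) + (-12)·(22/5−11)) = ½·(-341/5 − 44/5 + 396/5) = 11/10, so the A_1-coordinate is (11/10)/(11/2) = 1/5.
[A_1PA_3] = ½·((-11)·(22/5−0) + (-31/5)·(0−0) + (-12)·(0−(22/5))) = ½·(-242/5 + 0 + 264/5) = 11/5, so the A_2-coordinate is 2/5.
[A_1A_2P] = ½·((-11)·(11−(22/5)) + 2·(22/5−0) + (-31/5)·(0−11)) = ½·(-363/5 + 44/5 + 341/5) = 11/5, so the A_3-coordinate is 2/5.
Check: 1/5 + 2/5 + 2/5 = 1.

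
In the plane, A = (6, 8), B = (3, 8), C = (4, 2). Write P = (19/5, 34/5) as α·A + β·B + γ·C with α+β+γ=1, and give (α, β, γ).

Signed area of the reference triangle: [ABC] = ½·(6·(8−2) + 3·(2−8) + 4·(8−8)) = ½·(36 − 18 + 0) = 9.
[PBC] = ½·((19/5)·(8−2) + 3·(2−(34/5)) + 4·(34/5−8)) = ½·(114/5 − 72/5 − 24/5) = 9/5, so the A-coordinate is (9/5)/9 = 1/5.
[APC] = ½·(6·(34/5−2) + (19/5)·(2−8) + 4·(8−(34/5))) = ½·(144/5 − 114/5 + 24/5) = 27/5, so the B-coordinate is 3/5.
[ABP] = ½·(6·(8−(34/5)) + 3·(34/5−8) + (19/5)·(8−8)) = ½·(36/5 − 18/5 + 0) = 9/5, so the C-coordinate is 1/5.

(1/5, 3/5, 1/5)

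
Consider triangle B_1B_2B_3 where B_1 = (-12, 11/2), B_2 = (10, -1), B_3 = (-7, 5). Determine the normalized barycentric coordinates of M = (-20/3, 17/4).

(1/2, 1/6, 1/3)

Signed area of the reference triangle: [B_1B_2B_3] = ½·((-12)·(-1−5) + 10·(5−(11/2)) + (-7)·(11/2−(-1))) = ½·(72 − 5 − 91/2) = 43/4.
[MB_2B_3] = ½·((-20/3)·(-1−5) + 10·(5−(17/4)) + (-7)·(17/4−(-1))) = ½·(40 + 15/2 − 147/4) = 43/8, so the B_1-coordinate is (43/8)/(43/4) = 1/2.
[B_1MB_3] = ½·((-12)·(17/4−5) + (-20/3)·(5−(11/2)) + (-7)·(11/2−(17/4))) = ½·(9 + 10/3 − 35/4) = 43/24, so the B_2-coordinate is 1/6.
[B_1B_2M] = ½·((-12)·(-1−(17/4)) + 10·(17/4−(11/2)) + (-20/3)·(11/2−(-1))) = ½·(63 − 25/2 − 130/3) = 43/12, so the B_3-coordinate is 1/3.
Check: 1/2 + 1/6 + 1/3 = 1.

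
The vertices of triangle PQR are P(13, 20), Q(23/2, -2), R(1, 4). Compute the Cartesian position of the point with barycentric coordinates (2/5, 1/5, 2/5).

(79/10, 46/5)

S = (2/5)·P + (1/5)·Q + (2/5)·R.
x-coordinate: (2/5)·13 + (1/5)·(23/2) + (2/5)·1 = 79/10.
y-coordinate: (2/5)·20 + (1/5)·(-2) + (2/5)·4 = 46/5.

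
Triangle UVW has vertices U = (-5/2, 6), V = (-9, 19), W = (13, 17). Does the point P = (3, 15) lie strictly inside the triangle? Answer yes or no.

yes

Barycentric coordinates of P: (64/273, 79/273, 10/21).
The three coordinates are positive, positive, positive; a point is interior exactly when all three are positive.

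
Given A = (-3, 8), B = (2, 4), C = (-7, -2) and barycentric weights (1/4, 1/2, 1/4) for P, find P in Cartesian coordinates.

P = (1/4)·A + (1/2)·B + (1/4)·C.
x-coordinate: (1/4)·(-3) + (1/2)·2 + (1/4)·(-7) = -3/2.
y-coordinate: (1/4)·8 + (1/2)·4 + (1/4)·(-2) = 7/2.

(-3/2, 7/2)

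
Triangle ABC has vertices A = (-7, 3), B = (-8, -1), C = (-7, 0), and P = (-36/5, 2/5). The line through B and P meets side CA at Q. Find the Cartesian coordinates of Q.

(-7, 3/4)

Barycentric coordinates of P with respect to ABC: (1/5, 1/5, 3/5).
On side CA the B-coordinate is zero; dropping P's B-weight 1/5 and renormalizing the remaining 3/5 : 1/5 gives weights 3/4, 1/4 on C, A.
Q = (3/4)·(-7, 0) + (1/4)·(-7, 3) = (-7, 3/4).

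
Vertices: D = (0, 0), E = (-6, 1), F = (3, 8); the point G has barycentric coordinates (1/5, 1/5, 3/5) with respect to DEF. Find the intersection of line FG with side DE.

Line FG meets DE where the F-coordinate vanishes; zeroing G's F-weight and renormalizing leaves D, E-weights 1/5 : 1/5 → (1/2, 1/2).
So H = (1/2)·D + (1/2)·E = (-3, 1/2).

(-3, 1/2)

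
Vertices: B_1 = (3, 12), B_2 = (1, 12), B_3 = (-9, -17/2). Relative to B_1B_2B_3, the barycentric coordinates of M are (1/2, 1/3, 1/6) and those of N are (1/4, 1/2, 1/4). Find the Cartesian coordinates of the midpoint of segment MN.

Barycentric coordinates of the midpoint are the average: (3/8, 5/12, 5/24).
Converting: (3/8)·B_1 + (5/12)·B_2 + (5/24)·B_3 = (-1/3, 371/48).

(-1/3, 371/48)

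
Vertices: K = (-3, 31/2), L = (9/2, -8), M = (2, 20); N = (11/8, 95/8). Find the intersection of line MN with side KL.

(3/4, 15/4)

Barycentric coordinates of N with respect to KLM: (1/4, 1/4, 1/2).
On side KL the M-coordinate is zero; dropping N's M-weight 1/2 and renormalizing the remaining 1/4 : 1/4 gives weights 1/2, 1/2 on K, L.
J = (1/2)·(-3, 31/2) + (1/2)·(9/2, -8) = (3/4, 15/4).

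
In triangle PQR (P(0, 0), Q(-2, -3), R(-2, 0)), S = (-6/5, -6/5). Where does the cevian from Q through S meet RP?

Barycentric coordinates of S with respect to PQR: (2/5, 2/5, 1/5).
On side RP the Q-coordinate is zero; dropping S's Q-weight 2/5 and renormalizing the remaining 1/5 : 2/5 gives weights 1/3, 2/3 on R, P.
T = (1/3)·(-2, 0) + (2/3)·(0, 0) = (-2/3, 0).

(-2/3, 0)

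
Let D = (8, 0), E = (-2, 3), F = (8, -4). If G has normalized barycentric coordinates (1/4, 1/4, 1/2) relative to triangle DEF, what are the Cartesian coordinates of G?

G = (1/4)·D + (1/4)·E + (1/2)·F.
x-coordinate: (1/4)·8 + (1/4)·(-2) + (1/2)·8 = 11/2.
y-coordinate: (1/4)·0 + (1/4)·3 + (1/2)·(-4) = -5/4.

(11/2, -5/4)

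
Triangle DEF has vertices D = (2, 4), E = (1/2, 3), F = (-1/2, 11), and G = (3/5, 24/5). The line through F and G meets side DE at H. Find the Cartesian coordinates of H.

Barycentric coordinates of G with respect to DEF: (1/5, 3/5, 1/5).
On side DE the F-coordinate is zero; dropping G's F-weight 1/5 and renormalizing the remaining 1/5 : 3/5 gives weights 1/4, 3/4 on D, E.
H = (1/4)·(2, 4) + (3/4)·(1/2, 3) = (7/8, 13/4).

(7/8, 13/4)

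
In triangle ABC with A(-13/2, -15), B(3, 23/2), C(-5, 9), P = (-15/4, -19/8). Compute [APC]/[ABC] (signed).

1/4

[ABC] = ½·((-13/2)·(23/2−9) + 3·(9−(-15)) + (-5)·(-15−(23/2))) = ½·(-65/4 + 72 + 265/2) = 753/8.
[APC] = ½·((-13/2)·(-19/8−9) + (-15/4)·(9−(-15)) + (-5)·(-15−(-19/8))) = ½·(1183/16 − 90 + 505/8) = 753/32, so the ratio is (753/32)/(753/8) = 1/4.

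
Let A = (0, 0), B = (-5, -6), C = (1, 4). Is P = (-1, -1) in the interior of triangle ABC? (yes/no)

yes

Barycentric coordinates of P: (5/7, 3/14, 1/14).
The three coordinates are positive, positive, positive; a point is interior exactly when all three are positive.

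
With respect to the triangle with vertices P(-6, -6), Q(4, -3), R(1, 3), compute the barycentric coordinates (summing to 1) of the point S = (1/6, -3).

Signed area of the reference triangle: [PQR] = ½·((-6)·(-3−3) + 4·(3−(-6)) + 1·(-6−(-3))) = ½·(36 + 36 − 3) = 69/2.
[SQR] = ½·((1/6)·(-3−3) + 4·(3−(-3)) + 1·(-3−(-3))) = ½·(-1 + 24 + 0) = 23/2, so the P-coordinate is (23/2)/(69/2) = 1/3.
[PSR] = ½·((-6)·(-3−3) + (1/6)·(3−(-6)) + 1·(-6−(-3))) = ½·(36 + 3/2 − 3) = 69/4, so the Q-coordinate is 1/2.
[PQS] = ½·((-6)·(-3−(-3)) + 4·(-3−(-6)) + (1/6)·(-6−(-3))) = ½·(0 + 12 − 1/2) = 23/4, so the R-coordinate is 1/6.
Check: 1/3 + 1/2 + 1/6 = 1.

(1/3, 1/2, 1/6)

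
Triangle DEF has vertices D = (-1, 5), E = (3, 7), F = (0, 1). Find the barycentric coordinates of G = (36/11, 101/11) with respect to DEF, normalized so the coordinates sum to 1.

(3/11, 13/11, -5/11)

Signed area of the reference triangle: [DEF] = ½·((-1)·(7−1) + 3·(1−5) + 0·(5−7)) = ½·(-6 − 12 + 0) = -9.
[GEF] = ½·((36/11)·(7−1) + 3·(1−(101/11)) + 0·(101/11−7)) = ½·(216/11 − 270/11 + 0) = -27/11, so the D-coordinate is (-27/11)/(-9) = 3/11.
[DGF] = ½·((-1)·(101/11−1) + (36/11)·(1−5) + 0·(5−(101/11))) = ½·(-90/11 − 144/11 + 0) = -117/11, so the E-coordinate is 13/11.
[DEG] = ½·((-1)·(7−(101/11)) + 3·(101/11−5) + (36/11)·(5−7)) = ½·(24/11 + 138/11 − 72/11) = 45/11, so the F-coordinate is -5/11.
Check: 3/11 + 13/11 − 5/11 = 1.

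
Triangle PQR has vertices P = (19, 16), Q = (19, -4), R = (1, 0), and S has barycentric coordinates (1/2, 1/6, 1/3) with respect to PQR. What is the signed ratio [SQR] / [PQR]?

The signed ratio [SQR]/[PQR] equals the barycentric coordinate of S at vertex P, which is 1/2.

1/2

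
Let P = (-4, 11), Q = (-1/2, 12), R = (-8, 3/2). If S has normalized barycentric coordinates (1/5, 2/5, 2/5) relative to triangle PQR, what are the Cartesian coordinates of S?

S = (1/5)·P + (2/5)·Q + (2/5)·R.
x-coordinate: (1/5)·(-4) + (2/5)·(-1/2) + (2/5)·(-8) = -21/5.
y-coordinate: (1/5)·11 + (2/5)·12 + (2/5)·(3/2) = 38/5.

(-21/5, 38/5)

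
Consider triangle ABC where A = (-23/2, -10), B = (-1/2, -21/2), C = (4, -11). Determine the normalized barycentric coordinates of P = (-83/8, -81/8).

(1, -1/4, 1/4)

Signed area of the reference triangle: [ABC] = ½·((-23/2)·(-21/2−(-11)) + (-1/2)·(-11−(-10)) + 4·(-10−(-21/2))) = ½·(-23/4 + 1/2 + 2) = -13/8.
[PBC] = ½·((-83/8)·(-21/2−(-11)) + (-1/2)·(-11−(-81/8)) + 4·(-81/8−(-21/2))) = ½·(-83/16 + 7/16 + 3/2) = -13/8, so the A-coordinate is (-13/8)/(-13/8) = 1.
[APC] = ½·((-23/2)·(-81/8−(-11)) + (-83/8)·(-11−(-10)) + 4·(-10−(-81/8))) = ½·(-161/16 + 83/8 + 1/2) = 13/32, so the B-coordinate is -1/4.
[ABP] = ½·((-23/2)·(-21/2−(-81/8)) + (-1/2)·(-81/8−(-10)) + (-83/8)·(-10−(-21/2))) = ½·(69/16 + 1/16 − 83/16) = -13/32, so the C-coordinate is 1/4.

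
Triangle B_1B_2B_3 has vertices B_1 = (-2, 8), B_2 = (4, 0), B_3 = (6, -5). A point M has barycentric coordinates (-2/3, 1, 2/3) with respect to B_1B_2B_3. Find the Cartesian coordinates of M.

(28/3, -26/3)

M = (-2/3)·B_1 + 1·B_2 + (2/3)·B_3.
x-coordinate: (-2/3)·(-2) + 1·4 + (2/3)·6 = 28/3.
y-coordinate: (-2/3)·8 + 1·0 + (2/3)·(-5) = -26/3.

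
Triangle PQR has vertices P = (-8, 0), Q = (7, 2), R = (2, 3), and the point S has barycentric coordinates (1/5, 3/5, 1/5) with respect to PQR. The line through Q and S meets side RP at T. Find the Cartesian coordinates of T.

Line QS meets RP where the Q-coordinate vanishes; zeroing S's Q-weight and renormalizing leaves R, P-weights 1/5 : 1/5 → (1/2, 1/2).
So T = (1/2)·R + (1/2)·P = (-3, 3/2).

(-3, 3/2)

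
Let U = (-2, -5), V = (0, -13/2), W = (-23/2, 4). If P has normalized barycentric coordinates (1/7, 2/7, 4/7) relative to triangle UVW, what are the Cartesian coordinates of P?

P = (1/7)·U + (2/7)·V + (4/7)·W.
x-coordinate: (1/7)·(-2) + (2/7)·0 + (4/7)·(-23/2) = -48/7.
y-coordinate: (1/7)·(-5) + (2/7)·(-13/2) + (4/7)·4 = -2/7.

(-48/7, -2/7)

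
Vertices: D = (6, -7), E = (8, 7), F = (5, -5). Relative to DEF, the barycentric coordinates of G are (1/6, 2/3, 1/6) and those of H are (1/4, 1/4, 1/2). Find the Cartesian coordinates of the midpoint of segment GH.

Barycentric coordinates of the midpoint are the average: (5/24, 11/24, 1/3).
Converting: (5/24)·D + (11/24)·E + (1/3)·F = (79/12, 1/12).

(79/12, 1/12)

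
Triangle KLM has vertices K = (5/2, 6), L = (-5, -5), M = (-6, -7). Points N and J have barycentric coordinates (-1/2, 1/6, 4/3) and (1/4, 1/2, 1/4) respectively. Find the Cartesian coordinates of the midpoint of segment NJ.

(-323/48, -191/24)

Barycentric coordinates of the midpoint are the average: (-1/8, 1/3, 19/24).
Converting: (-1/8)·K + (1/3)·L + (19/24)·M = (-323/48, -191/24).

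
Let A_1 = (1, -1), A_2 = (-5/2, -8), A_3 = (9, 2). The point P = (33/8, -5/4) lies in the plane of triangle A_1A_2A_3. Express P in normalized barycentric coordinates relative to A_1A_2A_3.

(1/4, 1/4, 1/2)

Signed area of the reference triangle: [A_1A_2A_3] = ½·(1·(-8−2) + (-5/2)·(2−(-1)) + 9·(-1−(-8))) = ½·(-10 − 15/2 + 63) = 91/4.
[PA_2A_3] = ½·((33/8)·(-8−2) + (-5/2)·(2−(-5/4)) + 9·(-5/4−(-8))) = ½·(-165/4 − 65/8 + 243/4) = 91/16, so the A_1-coordinate is (91/16)/(91/4) = 1/4.
[A_1PA_3] = ½·(1·(-5/4−2) + (33/8)·(2−(-1)) + 9·(-1−(-5/4))) = ½·(-13/4 + 99/8 + 9/4) = 91/16, so the A_2-coordinate is 1/4.
[A_1A_2P] = ½·(1·(-8−(-5/4)) + (-5/2)·(-5/4−(-1)) + (33/8)·(-1−(-8))) = ½·(-27/4 + 5/8 + 231/8) = 91/8, so the A_3-coordinate is 1/2.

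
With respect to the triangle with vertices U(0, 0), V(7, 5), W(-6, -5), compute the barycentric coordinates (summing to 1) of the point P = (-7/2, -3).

Signed area of the reference triangle: [UVW] = ½·(0·(5−(-5)) + 7·(-5−0) + (-6)·(0−5)) = ½·(0 − 35 + 30) = -5/2.
[PVW] = ½·((-7/2)·(5−(-5)) + 7·(-5−(-3)) + (-6)·(-3−5)) = ½·(-35 − 14 + 48) = -1/2, so the U-coordinate is (-1/2)/(-5/2) = 1/5.
[UPW] = ½·(0·(-3−(-5)) + (-7/2)·(-5−0) + (-6)·(0−(-3))) = ½·(0 + 35/2 − 18) = -1/4, so the V-coordinate is 1/10.
[UVP] = ½·(0·(5−(-3)) + 7·(-3−0) + (-7/2)·(0−5)) = ½·(0 − 21 + 35/2) = -7/4, so the W-coordinate is 7/10.
Check: 1/5 + 1/10 + 7/10 = 1.

(1/5, 1/10, 7/10)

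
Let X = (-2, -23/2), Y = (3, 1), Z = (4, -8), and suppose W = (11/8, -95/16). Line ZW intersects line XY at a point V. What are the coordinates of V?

Barycentric coordinates of W with respect to XYZ: (3/8, 3/8, 1/4).
On side XY the Z-coordinate is zero; dropping W's Z-weight 1/4 and renormalizing the remaining 3/8 : 3/8 gives weights 1/2, 1/2 on X, Y.
V = (1/2)·(-2, -23/2) + (1/2)·(3, 1) = (1/2, -21/4).

(1/2, -21/4)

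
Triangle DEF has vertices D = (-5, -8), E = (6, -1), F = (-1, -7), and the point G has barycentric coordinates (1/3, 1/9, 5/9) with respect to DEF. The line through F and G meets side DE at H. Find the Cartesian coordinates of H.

Line FG meets DE where the F-coordinate vanishes; zeroing G's F-weight and renormalizing leaves D, E-weights 1/3 : 1/9 → (3/4, 1/4).
So H = (3/4)·D + (1/4)·E = (-9/4, -25/4).

(-9/4, -25/4)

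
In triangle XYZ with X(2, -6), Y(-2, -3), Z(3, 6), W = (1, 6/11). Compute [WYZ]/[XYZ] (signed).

2/11

[XYZ] = ½·(2·(-3−6) + (-2)·(6−(-6)) + 3·(-6−(-3))) = ½·(-18 − 24 − 9) = -51/2.
[WYZ] = ½·(1·(-3−6) + (-2)·(6−(6/11)) + 3·(6/11−(-3))) = ½·(-9 − 120/11 + 117/11) = -51/11, so the ratio is (-51/11)/(-51/2) = 2/11.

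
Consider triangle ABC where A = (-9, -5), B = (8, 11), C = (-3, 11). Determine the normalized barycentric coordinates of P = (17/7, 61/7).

(1/7, 4/7, 2/7)

Signed area of the reference triangle: [ABC] = ½·((-9)·(11−11) + 8·(11−(-5)) + (-3)·(-5−11)) = ½·(0 + 128 + 48) = 88.
[PBC] = ½·((17/7)·(11−11) + 8·(11−(61/7)) + (-3)·(61/7−11)) = ½·(0 + 128/7 + 48/7) = 88/7, so the A-coordinate is (88/7)/88 = 1/7.
[APC] = ½·((-9)·(61/7−11) + (17/7)·(11−(-5)) + (-3)·(-5−(61/7))) = ½·(144/7 + 272/7 + 288/7) = 352/7, so the B-coordinate is 4/7.
[ABP] = ½·((-9)·(11−(61/7)) + 8·(61/7−(-5)) + (17/7)·(-5−11)) = ½·(-144/7 + 768/7 − 272/7) = 176/7, so the C-coordinate is 2/7.
Check: 1/7 + 4/7 + 2/7 = 1.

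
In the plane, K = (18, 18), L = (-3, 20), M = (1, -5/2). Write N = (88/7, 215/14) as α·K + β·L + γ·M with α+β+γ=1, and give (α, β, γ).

(5/7, 1/7, 1/7)

Signed area of the reference triangle: [KLM] = ½·(18·(20−(-5/2)) + (-3)·(-5/2−18) + 1·(18−20)) = ½·(405 + 123/2 − 2) = 929/4.
[NLM] = ½·((88/7)·(20−(-5/2)) + (-3)·(-5/2−(215/14)) + 1·(215/14−20)) = ½·(1980/7 + 375/7 − 65/14) = 4645/28, so the K-coordinate is (4645/28)/(929/4) = 5/7.
[KNM] = ½·(18·(215/14−(-5/2)) + (88/7)·(-5/2−18) + 1·(18−(215/14))) = ½·(2250/7 − 1804/7 + 37/14) = 929/28, so the L-coordinate is 1/7.
[KLN] = ½·(18·(20−(215/14)) + (-3)·(215/14−18) + (88/7)·(18−20)) = ½·(585/7 + 111/14 − 176/7) = 929/28, so the M-coordinate is 1/7.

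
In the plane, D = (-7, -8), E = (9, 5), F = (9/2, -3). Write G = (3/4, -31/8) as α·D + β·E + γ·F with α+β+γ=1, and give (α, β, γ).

Signed area of the reference triangle: [DEF] = ½·((-7)·(5−(-3)) + 9·(-3−(-8)) + (9/2)·(-8−5)) = ½·(-56 + 45 − 117/2) = -139/4.
[GEF] = ½·((3/4)·(5−(-3)) + 9·(-3−(-31/8)) + (9/2)·(-31/8−5)) = ½·(6 + 63/8 − 639/16) = -417/32, so the D-coordinate is (-417/32)/(-139/4) = 3/8.
[DGF] = ½·((-7)·(-31/8−(-3)) + (3/4)·(-3−(-8)) + (9/2)·(-8−(-31/8))) = ½·(49/8 + 15/4 − 297/16) = -139/32, so the E-coordinate is 1/8.
[DEG] = ½·((-7)·(5−(-31/8)) + 9·(-31/8−(-8)) + (3/4)·(-8−5)) = ½·(-497/8 + 297/8 − 39/4) = -139/8, so the F-coordinate is 1/2.

(3/8, 1/8, 1/2)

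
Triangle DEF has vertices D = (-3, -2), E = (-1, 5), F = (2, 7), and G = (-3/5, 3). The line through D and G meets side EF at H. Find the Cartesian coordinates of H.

(1, 19/3)

Barycentric coordinates of G with respect to DEF: (2/5, 1/5, 2/5).
On side EF the D-coordinate is zero; dropping G's D-weight 2/5 and renormalizing the remaining 1/5 : 2/5 gives weights 1/3, 2/3 on E, F.
H = (1/3)·(-1, 5) + (2/3)·(2, 7) = (1, 19/3).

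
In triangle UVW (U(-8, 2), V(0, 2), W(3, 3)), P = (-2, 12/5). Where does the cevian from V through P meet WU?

(-5/2, 5/2)

Barycentric coordinates of P with respect to UVW: (2/5, 1/5, 2/5).
On side WU the V-coordinate is zero; dropping P's V-weight 1/5 and renormalizing the remaining 2/5 : 2/5 gives weights 1/2, 1/2 on W, U.
Q = (1/2)·(3, 3) + (1/2)·(-8, 2) = (-5/2, 5/2).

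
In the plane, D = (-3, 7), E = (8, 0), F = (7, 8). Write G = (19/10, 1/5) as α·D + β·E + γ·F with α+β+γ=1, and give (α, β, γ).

Signed area of the reference triangle: [DEF] = ½·((-3)·(0−8) + 8·(8−7) + 7·(7−0)) = ½·(24 + 8 + 49) = 81/2.
[GEF] = ½·((19/10)·(0−8) + 8·(8−(1/5)) + 7·(1/5−0)) = ½·(-76/5 + 312/5 + 7/5) = 243/10, so the D-coordinate is (243/10)/(81/2) = 3/5.
[DGF] = ½·((-3)·(1/5−8) + (19/10)·(8−7) + 7·(7−(1/5))) = ½·(117/5 + 19/10 + 238/5) = 729/20, so the E-coordinate is 9/10.
[DEG] = ½·((-3)·(0−(1/5)) + 8·(1/5−7) + (19/10)·(7−0)) = ½·(3/5 − 272/5 + 133/10) = -81/4, so the F-coordinate is -1/2.
Check: 3/5 + 9/10 − 1/2 = 1.

(3/5, 9/10, -1/2)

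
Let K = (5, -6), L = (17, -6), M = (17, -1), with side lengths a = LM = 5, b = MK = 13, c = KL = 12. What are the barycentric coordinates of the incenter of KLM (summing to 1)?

The incenter has barycentric coordinates proportional to the opposite side lengths: (5 : 13 : 12).
Normalizing by 5+13+12 = 30 gives (1/6, 13/30, 2/5).

(1/6, 13/30, 2/5)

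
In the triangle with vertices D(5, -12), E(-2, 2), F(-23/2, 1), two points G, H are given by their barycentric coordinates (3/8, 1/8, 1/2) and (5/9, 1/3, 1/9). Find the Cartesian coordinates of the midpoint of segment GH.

Barycentric coordinates of the midpoint are the average: (67/144, 11/48, 11/36).
Converting: (67/144)·D + (11/48)·E + (11/36)·F = (-79/48, -347/72).

(-79/48, -347/72)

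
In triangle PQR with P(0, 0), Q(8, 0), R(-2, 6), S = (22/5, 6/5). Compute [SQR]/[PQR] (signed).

1/5

[PQR] = ½·(0·(0−6) + 8·(6−0) + (-2)·(0−0)) = ½·(0 + 48 + 0) = 24.
[SQR] = ½·((22/5)·(0−6) + 8·(6−(6/5)) + (-2)·(6/5−0)) = ½·(-132/5 + 192/5 − 12/5) = 24/5, so the ratio is (24/5)/24 = 1/5.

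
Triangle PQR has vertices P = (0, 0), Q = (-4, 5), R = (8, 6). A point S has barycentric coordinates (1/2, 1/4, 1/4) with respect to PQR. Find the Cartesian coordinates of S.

(1, 11/4)

S = (1/2)·P + (1/4)·Q + (1/4)·R.
x-coordinate: (1/2)·0 + (1/4)·(-4) + (1/4)·8 = 1.
y-coordinate: (1/2)·0 + (1/4)·5 + (1/4)·6 = 11/4.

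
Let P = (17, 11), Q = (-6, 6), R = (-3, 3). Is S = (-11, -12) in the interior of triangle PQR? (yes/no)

Barycentric coordinates of S: (-23/28, -59/21, 389/84).
The three coordinates are negative, negative, positive; a point is interior exactly when all three are positive.

no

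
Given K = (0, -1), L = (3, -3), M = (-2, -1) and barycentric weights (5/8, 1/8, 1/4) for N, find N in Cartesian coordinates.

(-1/8, -5/4)

N = (5/8)·K + (1/8)·L + (1/4)·M.
x-coordinate: (5/8)·0 + (1/8)·3 + (1/4)·(-2) = -1/8.
y-coordinate: (5/8)·(-1) + (1/8)·(-3) + (1/4)·(-1) = -5/4.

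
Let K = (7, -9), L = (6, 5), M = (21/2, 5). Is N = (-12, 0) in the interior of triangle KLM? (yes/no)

no

Barycentric coordinates of N: (5/14, 85/18, -257/63).
The three coordinates are positive, positive, negative; a point is interior exactly when all three are positive.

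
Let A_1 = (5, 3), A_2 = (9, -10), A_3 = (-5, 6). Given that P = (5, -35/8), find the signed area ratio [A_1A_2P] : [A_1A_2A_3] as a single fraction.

1/4

[A_1A_2A_3] = ½·(5·(-10−6) + 9·(6−3) + (-5)·(3−(-10))) = ½·(-80 + 27 − 65) = -59.
[A_1A_2P] = ½·(5·(-10−(-35/8)) + 9·(-35/8−3) + 5·(3−(-10))) = ½·(-225/8 − 531/8 + 65) = -59/4, so the ratio is (-59/4)/(-59) = 1/4.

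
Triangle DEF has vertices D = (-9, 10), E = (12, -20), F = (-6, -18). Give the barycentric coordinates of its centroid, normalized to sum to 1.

(1/3, 1/3, 1/3)

The centroid is the average of the vertices, so each weight is 1/3.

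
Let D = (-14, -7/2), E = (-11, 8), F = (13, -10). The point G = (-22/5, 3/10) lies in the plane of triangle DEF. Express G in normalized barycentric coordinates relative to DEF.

(1/5, 1/2, 3/10)

Signed area of the reference triangle: [DEF] = ½·((-14)·(8−(-10)) + (-11)·(-10−(-7/2)) + 13·(-7/2−8)) = ½·(-252 + 143/2 − 299/2) = -165.
[GEF] = ½·((-22/5)·(8−(-10)) + (-11)·(-10−(3/10)) + 13·(3/10−8)) = ½·(-396/5 + 1133/10 − 1001/10) = -33, so the D-coordinate is (-33)/(-165) = 1/5.
[DGF] = ½·((-14)·(3/10−(-10)) + (-22/5)·(-10−(-7/2)) + 13·(-7/2−(3/10))) = ½·(-721/5 + 143/5 − 247/5) = -165/2, so the E-coordinate is 1/2.
[DEG] = ½·((-14)·(8−(3/10)) + (-11)·(3/10−(-7/2)) + (-22/5)·(-7/2−8)) = ½·(-539/5 − 209/5 + 253/5) = -99/2, so the F-coordinate is 3/10.
Check: 1/5 + 1/2 + 3/10 = 1.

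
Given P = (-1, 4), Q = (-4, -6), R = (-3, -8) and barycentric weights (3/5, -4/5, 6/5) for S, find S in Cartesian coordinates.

(-1, -12/5)

S = (3/5)·P + (-4/5)·Q + (6/5)·R.
x-coordinate: (3/5)·(-1) + (-4/5)·(-4) + (6/5)·(-3) = -1.
y-coordinate: (3/5)·4 + (-4/5)·(-6) + (6/5)·(-8) = -12/5.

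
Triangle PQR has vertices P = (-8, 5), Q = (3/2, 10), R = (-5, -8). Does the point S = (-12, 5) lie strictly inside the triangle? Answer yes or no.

Barycentric coordinates of S: (421/277, -104/277, -40/277).
The three coordinates are positive, negative, negative; a point is interior exactly when all three are positive.

no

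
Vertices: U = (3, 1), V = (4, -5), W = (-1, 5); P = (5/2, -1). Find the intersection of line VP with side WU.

Barycentric coordinates of P with respect to UVW: (1/4, 1/2, 1/4).
On side WU the V-coordinate is zero; dropping P's V-weight 1/2 and renormalizing the remaining 1/4 : 1/4 gives weights 1/2, 1/2 on W, U.
Q = (1/2)·(-1, 5) + (1/2)·(3, 1) = (1, 3).

(1, 3)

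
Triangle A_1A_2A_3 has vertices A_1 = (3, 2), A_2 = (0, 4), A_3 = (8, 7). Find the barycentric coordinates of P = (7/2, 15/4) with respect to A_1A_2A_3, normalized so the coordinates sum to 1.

Signed area of the reference triangle: [A_1A_2A_3] = ½·(3·(4−7) + 0·(7−2) + 8·(2−4)) = ½·(-9 + 0 − 16) = -25/2.
[PA_2A_3] = ½·((7/2)·(4−7) + 0·(7−(15/4)) + 8·(15/4−4)) = ½·(-21/2 + 0 − 2) = -25/4, so the A_1-coordinate is (-25/4)/(-25/2) = 1/2.
[A_1PA_3] = ½·(3·(15/4−7) + (7/2)·(7−2) + 8·(2−(15/4))) = ½·(-39/4 + 35/2 − 14) = -25/8, so the A_2-coordinate is 1/4.
[A_1A_2P] = ½·(3·(4−(15/4)) + 0·(15/4−2) + (7/2)·(2−4)) = ½·(3/4 + 0 − 7) = -25/8, so the A_3-coordinate is 1/4.

(1/2, 1/4, 1/4)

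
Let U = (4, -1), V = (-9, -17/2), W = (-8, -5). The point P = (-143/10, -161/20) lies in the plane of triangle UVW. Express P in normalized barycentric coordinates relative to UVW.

(-1/2, 3/10, 6/5)

Signed area of the reference triangle: [UVW] = ½·(4·(-17/2−(-5)) + (-9)·(-5−(-1)) + (-8)·(-1−(-17/2))) = ½·(-14 + 36 − 60) = -19.
[PVW] = ½·((-143/10)·(-17/2−(-5)) + (-9)·(-5−(-161/20)) + (-8)·(-161/20−(-17/2))) = ½·(1001/20 − 549/20 − 18/5) = 19/2, so the U-coordinate is (19/2)/(-19) = -1/2.
[UPW] = ½·(4·(-161/20−(-5)) + (-143/10)·(-5−(-1)) + (-8)·(-1−(-161/20))) = ½·(-61/5 + 286/5 − 282/5) = -57/10, so the V-coordinate is 3/10.
[UVP] = ½·(4·(-17/2−(-161/20)) + (-9)·(-161/20−(-1)) + (-143/10)·(-1−(-17/2))) = ½·(-9/5 + 1269/20 − 429/4) = -114/5, so the W-coordinate is 6/5.
Check: -1/2 + 3/10 + 6/5 = 1.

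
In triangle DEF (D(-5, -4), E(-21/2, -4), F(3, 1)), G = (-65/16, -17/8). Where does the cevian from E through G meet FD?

Barycentric coordinates of G with respect to DEF: (1/4, 3/8, 3/8).
On side FD the E-coordinate is zero; dropping G's E-weight 3/8 and renormalizing the remaining 3/8 : 1/4 gives weights 3/5, 2/5 on F, D.
H = (3/5)·(3, 1) + (2/5)·(-5, -4) = (-1/5, -1).

(-1/5, -1)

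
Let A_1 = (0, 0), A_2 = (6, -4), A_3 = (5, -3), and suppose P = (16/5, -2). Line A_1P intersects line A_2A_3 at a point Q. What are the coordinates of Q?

Barycentric coordinates of P with respect to A_1A_2A_3: (2/5, 1/5, 2/5).
On side A_2A_3 the A_1-coordinate is zero; dropping P's A_1-weight 2/5 and renormalizing the remaining 1/5 : 2/5 gives weights 1/3, 2/3 on A_2, A_3.
Q = (1/3)·(6, -4) + (2/3)·(5, -3) = (16/3, -10/3).

(16/3, -10/3)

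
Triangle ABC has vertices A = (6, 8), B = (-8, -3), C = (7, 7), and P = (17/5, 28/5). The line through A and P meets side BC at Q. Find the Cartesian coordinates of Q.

Barycentric coordinates of P with respect to ABC: (3/5, 1/5, 1/5).
On side BC the A-coordinate is zero; dropping P's A-weight 3/5 and renormalizing the remaining 1/5 : 1/5 gives weights 1/2, 1/2 on B, C.
Q = (1/2)·(-8, -3) + (1/2)·(7, 7) = (-1/2, 2).

(-1/2, 2)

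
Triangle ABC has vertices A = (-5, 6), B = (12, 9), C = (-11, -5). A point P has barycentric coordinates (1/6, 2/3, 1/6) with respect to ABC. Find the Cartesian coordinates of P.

(16/3, 37/6)

P = (1/6)·A + (2/3)·B + (1/6)·C.
x-coordinate: (1/6)·(-5) + (2/3)·12 + (1/6)·(-11) = 16/3.
y-coordinate: (1/6)·6 + (2/3)·9 + (1/6)·(-5) = 37/6.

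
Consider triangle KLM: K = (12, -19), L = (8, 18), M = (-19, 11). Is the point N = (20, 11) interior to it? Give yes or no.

no

Barycentric coordinates of N: (21/79, 90/79, -32/79).
The three coordinates are positive, positive, negative; a point is interior exactly when all three are positive.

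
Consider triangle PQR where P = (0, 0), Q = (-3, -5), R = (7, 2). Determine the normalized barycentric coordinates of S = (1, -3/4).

Signed area of the reference triangle: [PQR] = ½·(0·(-5−2) + (-3)·(2−0) + 7·(0−(-5))) = ½·(0 − 6 + 35) = 29/2.
[SQR] = ½·(1·(-5−2) + (-3)·(2−(-3/4)) + 7·(-3/4−(-5))) = ½·(-7 − 33/4 + 119/4) = 29/4, so the P-coordinate is (29/4)/(29/2) = 1/2.
[PSR] = ½·(0·(-3/4−2) + 1·(2−0) + 7·(0−(-3/4))) = ½·(0 + 2 + 21/4) = 29/8, so the Q-coordinate is 1/4.
[PQS] = ½·(0·(-5−(-3/4)) + (-3)·(-3/4−0) + 1·(0−(-5))) = ½·(0 + 9/4 + 5) = 29/8, so the R-coordinate is 1/4.

(1/2, 1/4, 1/4)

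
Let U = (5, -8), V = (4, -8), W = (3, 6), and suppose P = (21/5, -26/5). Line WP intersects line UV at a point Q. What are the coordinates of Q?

(9/2, -8)

Barycentric coordinates of P with respect to UVW: (2/5, 2/5, 1/5).
On side UV the W-coordinate is zero; dropping P's W-weight 1/5 and renormalizing the remaining 2/5 : 2/5 gives weights 1/2, 1/2 on U, V.
Q = (1/2)·(5, -8) + (1/2)·(4, -8) = (9/2, -8).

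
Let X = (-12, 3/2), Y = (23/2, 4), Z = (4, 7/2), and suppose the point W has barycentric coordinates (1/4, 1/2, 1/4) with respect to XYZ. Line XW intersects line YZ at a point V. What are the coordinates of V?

Line XW meets YZ where the X-coordinate vanishes; zeroing W's X-weight and renormalizing leaves Y, Z-weights 1/2 : 1/4 → (2/3, 1/3).
So V = (2/3)·Y + (1/3)·Z = (9, 23/6).

(9, 23/6)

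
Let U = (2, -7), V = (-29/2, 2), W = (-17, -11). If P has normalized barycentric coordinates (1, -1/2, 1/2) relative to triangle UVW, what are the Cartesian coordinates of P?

P = 1·U + (-1/2)·V + (1/2)·W.
x-coordinate: 1·2 + (-1/2)·(-29/2) + (1/2)·(-17) = 3/4.
y-coordinate: 1·(-7) + (-1/2)·2 + (1/2)·(-11) = -27/2.

(3/4, -27/2)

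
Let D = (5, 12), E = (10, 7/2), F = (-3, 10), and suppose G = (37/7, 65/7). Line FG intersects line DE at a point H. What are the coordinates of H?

Barycentric coordinates of G with respect to DEF: (4/7, 2/7, 1/7).
On side DE the F-coordinate is zero; dropping G's F-weight 1/7 and renormalizing the remaining 4/7 : 2/7 gives weights 2/3, 1/3 on D, E.
H = (2/3)·(5, 12) + (1/3)·(10, 7/2) = (20/3, 55/6).

(20/3, 55/6)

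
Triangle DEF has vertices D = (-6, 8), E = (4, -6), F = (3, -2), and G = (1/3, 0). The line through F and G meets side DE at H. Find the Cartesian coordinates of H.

(-1, 1)

Barycentric coordinates of G with respect to DEF: (1/3, 1/3, 1/3).
On side DE the F-coordinate is zero; dropping G's F-weight 1/3 and renormalizing the remaining 1/3 : 1/3 gives weights 1/2, 1/2 on D, E.
H = (1/2)·(-6, 8) + (1/2)·(4, -6) = (-1, 1).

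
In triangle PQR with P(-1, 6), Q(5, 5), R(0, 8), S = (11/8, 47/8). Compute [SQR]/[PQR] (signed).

1/2

[PQR] = ½·((-1)·(5−8) + 5·(8−6) + 0·(6−5)) = ½·(3 + 10 + 0) = 13/2.
[SQR] = ½·((11/8)·(5−8) + 5·(8−(47/8)) + 0·(47/8−5)) = ½·(-33/8 + 85/8 + 0) = 13/4, so the ratio is (13/4)/(13/2) = 1/2.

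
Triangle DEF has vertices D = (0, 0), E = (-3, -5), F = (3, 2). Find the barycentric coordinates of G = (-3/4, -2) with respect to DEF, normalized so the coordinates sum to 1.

Signed area of the reference triangle: [DEF] = ½·(0·(-5−2) + (-3)·(2−0) + 3·(0−(-5))) = ½·(0 − 6 + 15) = 9/2.
[GEF] = ½·((-3/4)·(-5−2) + (-3)·(2−(-2)) + 3·(-2−(-5))) = ½·(21/4 − 12 + 9) = 9/8, so the D-coordinate is (9/8)/(9/2) = 1/4.
[DGF] = ½·(0·(-2−2) + (-3/4)·(2−0) + 3·(0−(-2))) = ½·(0 − 3/2 + 6) = 9/4, so the E-coordinate is 1/2.
[DEG] = ½·(0·(-5−(-2)) + (-3)·(-2−0) + (-3/4)·(0−(-5))) = ½·(0 + 6 − 15/4) = 9/8, so the F-coordinate is 1/4.
Check: 1/4 + 1/2 + 1/4 = 1.

(1/4, 1/2, 1/4)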